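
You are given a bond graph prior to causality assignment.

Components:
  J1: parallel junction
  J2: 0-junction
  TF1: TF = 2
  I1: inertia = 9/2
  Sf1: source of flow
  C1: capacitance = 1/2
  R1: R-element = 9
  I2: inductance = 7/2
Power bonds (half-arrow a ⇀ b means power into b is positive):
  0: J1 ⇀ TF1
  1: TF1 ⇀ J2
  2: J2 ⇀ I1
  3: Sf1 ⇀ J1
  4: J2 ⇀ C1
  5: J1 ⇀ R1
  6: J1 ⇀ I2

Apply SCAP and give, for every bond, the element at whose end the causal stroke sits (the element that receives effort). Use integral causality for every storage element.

#0 stroke→J1
#1 stroke→TF1
#2 stroke→I1
#3 stroke→Sf1
#4 stroke→J2
#5 stroke→R1
#6 stroke→I2

b3 stroke at Sf1  (Sf1: flow source, stroke at near end)
b2 stroke at I1  (I1 outputs flow p/I1)
b4 stroke at J2  (C1: C, integral causality)
b1 stroke at TF1  (J2 effort already set via bond 4)
b0 stroke at J1  (through TF1, causality passes straight; one stroke at TF1)
b5 stroke at R1  (0-jn J1 has e-setter on 0)
b6 stroke at I2  (J1 effort already set via bond 0)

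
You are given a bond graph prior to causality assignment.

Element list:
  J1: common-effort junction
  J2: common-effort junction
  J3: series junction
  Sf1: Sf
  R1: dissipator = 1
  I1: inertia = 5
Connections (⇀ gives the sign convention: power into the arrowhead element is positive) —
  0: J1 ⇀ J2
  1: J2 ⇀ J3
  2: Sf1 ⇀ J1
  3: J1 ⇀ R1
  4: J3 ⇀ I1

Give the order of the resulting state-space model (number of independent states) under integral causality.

b2 stroke→Sf1  (source Sf1 imposes f)
b4 stroke→I1  (I1: I, integral causality)
b1 stroke→J3  (J3: bond 4 brought flow, rest push out)
b0 stroke→J2  (only one effort-in slot at J2)
b3 stroke→J1  (only one effort-in slot at J1)

1  (I1 all integral)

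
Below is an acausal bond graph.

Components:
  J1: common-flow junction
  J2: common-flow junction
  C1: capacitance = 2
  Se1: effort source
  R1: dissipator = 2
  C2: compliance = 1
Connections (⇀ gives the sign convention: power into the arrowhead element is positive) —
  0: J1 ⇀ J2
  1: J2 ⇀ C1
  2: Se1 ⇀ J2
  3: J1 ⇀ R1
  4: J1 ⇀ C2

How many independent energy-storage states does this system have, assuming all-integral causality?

2  (C1, C2 all integral)

bond 2 |J2  (Se1 (Se) sets effort on bond)
bond 1 |J2  (C1 integral (e out))
bond 0 |J1  (only one flow-in slot at J2)
bond 4 |J1  (C2: C, integral causality)
bond 3 |R1  (closing 1-jn rule on J1)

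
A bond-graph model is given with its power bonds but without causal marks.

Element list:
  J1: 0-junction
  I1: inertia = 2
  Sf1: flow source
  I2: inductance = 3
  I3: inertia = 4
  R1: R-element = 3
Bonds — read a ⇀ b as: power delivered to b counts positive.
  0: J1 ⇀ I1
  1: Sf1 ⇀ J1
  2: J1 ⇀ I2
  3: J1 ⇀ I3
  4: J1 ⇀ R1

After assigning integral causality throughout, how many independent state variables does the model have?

3  (I1, I2, I3 all integral)

β1 →Sf1  (Sf1 fixes flow; stroke at Sf1)
β0 →I1  (I1: I, integral causality)
β2 →I2  (I2 integral (f out))
β3 →I3  (prefer integral on I3)
β4 →J1  (J1 needs exactly one e-in)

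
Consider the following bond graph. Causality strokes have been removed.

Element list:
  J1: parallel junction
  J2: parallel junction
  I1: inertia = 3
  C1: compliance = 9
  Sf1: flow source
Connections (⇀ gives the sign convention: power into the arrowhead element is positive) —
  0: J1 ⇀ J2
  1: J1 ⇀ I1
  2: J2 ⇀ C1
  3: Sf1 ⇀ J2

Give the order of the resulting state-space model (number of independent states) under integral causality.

2  (C1, I1 all integral)

bond 3 stroke at Sf1  (source Sf1 imposes f)
bond 1 stroke at I1  (prefer integral on I1)
bond 0 stroke at J1  (closing 0-jn rule on J1)
bond 2 stroke at J2  (J2 needs exactly one e-in)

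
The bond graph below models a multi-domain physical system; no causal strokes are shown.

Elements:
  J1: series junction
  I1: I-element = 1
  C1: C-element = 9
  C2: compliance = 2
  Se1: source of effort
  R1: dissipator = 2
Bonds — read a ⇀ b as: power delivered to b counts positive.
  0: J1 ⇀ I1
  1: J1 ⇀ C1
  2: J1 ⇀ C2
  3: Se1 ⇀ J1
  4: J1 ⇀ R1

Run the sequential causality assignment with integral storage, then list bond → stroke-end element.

bond 0 stroke at I1
bond 1 stroke at J1
bond 2 stroke at J1
bond 3 stroke at J1
bond 4 stroke at J1

β3 stroke at J1  (Se1 (Se) sets effort on bond)
β0 stroke at I1  (prefer integral on I1)
β1 stroke at J1  (J1: bond 0 brought flow, rest push out)
β2 stroke at J1  (1-jn J1 has f-setter on 0)
β4 stroke at J1  (J1: bond 0 brought flow, rest push out)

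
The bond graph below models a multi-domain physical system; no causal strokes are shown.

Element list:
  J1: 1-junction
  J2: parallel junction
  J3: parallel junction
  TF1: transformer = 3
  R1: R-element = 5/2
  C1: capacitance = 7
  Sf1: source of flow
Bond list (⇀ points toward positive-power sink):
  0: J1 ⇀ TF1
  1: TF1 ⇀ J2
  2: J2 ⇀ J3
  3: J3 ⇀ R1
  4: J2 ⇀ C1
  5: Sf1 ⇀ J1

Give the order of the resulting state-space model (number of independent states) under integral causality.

1  (C1 all integral)

#5 |Sf1  (Sf1 (Sf) sets flow on bond)
#0 |J1  (J1: bond 5 brought flow, rest push out)
#1 |TF1  (through TF1, causality passes straight; one stroke at TF1)
#4 |J2  (C1 integral (e out))
#2 |J3  (J2 effort already set via bond 4)
#3 |R1  (common-e at J3 fixed by 2)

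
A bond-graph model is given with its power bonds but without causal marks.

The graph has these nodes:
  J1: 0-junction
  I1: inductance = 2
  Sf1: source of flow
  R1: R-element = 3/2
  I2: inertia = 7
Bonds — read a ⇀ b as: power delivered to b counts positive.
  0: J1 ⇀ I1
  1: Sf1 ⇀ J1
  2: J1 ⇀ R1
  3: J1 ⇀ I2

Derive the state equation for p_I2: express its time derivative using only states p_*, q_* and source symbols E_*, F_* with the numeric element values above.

#1 |Sf1  (Sf1 fixes flow; stroke at Sf1)
#0 |I1  (I1 integral (f out))
#3 |I2  (I2: I, integral causality)
#2 |J1  (only one effort-in slot at J1)

dp_I2/dt = 3*F_Sf1/2 - 3*p_I1/4 - 3*p_I2/14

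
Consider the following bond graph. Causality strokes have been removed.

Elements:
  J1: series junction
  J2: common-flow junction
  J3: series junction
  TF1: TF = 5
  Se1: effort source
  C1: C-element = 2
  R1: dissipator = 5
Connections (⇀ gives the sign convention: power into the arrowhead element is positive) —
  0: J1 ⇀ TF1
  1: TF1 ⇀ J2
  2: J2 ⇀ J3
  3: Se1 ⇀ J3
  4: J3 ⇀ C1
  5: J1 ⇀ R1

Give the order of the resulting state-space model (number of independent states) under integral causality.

1  (C1 all integral)

β3 stroke→J3  (Se1: effort source, stroke at far end)
β4 stroke→J3  (C1: C, integral causality)
β2 stroke→J2  (J3: last free bond brings flow in)
β1 stroke→TF1  (only one flow-in slot at J2)
β0 stroke→J1  (TF TF1: opposite of bond 1)
β5 stroke→R1  (J1 needs exactly one f-in)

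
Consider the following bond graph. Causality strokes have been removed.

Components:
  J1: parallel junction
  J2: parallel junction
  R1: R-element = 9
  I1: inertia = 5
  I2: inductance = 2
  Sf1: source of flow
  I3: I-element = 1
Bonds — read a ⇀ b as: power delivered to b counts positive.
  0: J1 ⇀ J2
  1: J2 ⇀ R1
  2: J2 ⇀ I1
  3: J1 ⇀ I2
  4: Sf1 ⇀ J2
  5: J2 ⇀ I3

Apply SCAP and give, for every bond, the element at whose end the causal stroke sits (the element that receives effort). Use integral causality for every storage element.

bond 4 →Sf1  (Sf1 fixes flow; stroke at Sf1)
bond 2 →I1  (I1: I, integral causality)
bond 3 →I2  (I2 integral (f out))
bond 0 →J1  (J1 needs exactly one e-in)
bond 5 →I3  (I3: I, integral causality)
bond 1 →J2  (only one effort-in slot at J2)

#0 stroke at J1
#1 stroke at J2
#2 stroke at I1
#3 stroke at I2
#4 stroke at Sf1
#5 stroke at I3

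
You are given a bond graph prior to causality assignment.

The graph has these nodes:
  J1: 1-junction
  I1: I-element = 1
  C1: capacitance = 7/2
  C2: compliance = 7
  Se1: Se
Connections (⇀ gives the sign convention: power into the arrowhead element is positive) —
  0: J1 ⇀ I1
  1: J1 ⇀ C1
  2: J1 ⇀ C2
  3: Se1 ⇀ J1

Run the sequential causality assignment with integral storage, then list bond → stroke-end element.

b3 stroke→J1  (source Se1 imposes e)
b0 stroke→I1  (I1: I, integral causality)
b1 stroke→J1  (1-jn J1 has f-setter on 0)
b2 stroke→J1  (J1: bond 0 brought flow, rest push out)

β0 stroke→I1
β1 stroke→J1
β2 stroke→J1
β3 stroke→J1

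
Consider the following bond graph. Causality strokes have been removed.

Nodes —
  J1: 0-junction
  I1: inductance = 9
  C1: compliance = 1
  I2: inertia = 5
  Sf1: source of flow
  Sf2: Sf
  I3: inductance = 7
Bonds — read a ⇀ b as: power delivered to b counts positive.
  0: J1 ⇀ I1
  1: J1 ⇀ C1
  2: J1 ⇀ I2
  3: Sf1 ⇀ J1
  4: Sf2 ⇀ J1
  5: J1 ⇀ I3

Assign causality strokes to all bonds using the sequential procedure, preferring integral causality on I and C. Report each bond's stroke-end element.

b0 →I1
b1 →J1
b2 →I2
b3 →Sf1
b4 →Sf2
b5 →I3

β3 stroke→Sf1  (Sf1: flow source, stroke at near end)
β4 stroke→Sf2  (source Sf2 imposes f)
β0 stroke→I1  (I1 outputs flow p/I1)
β1 stroke→J1  (prefer integral on C1)
β2 stroke→I2  (common-e at J1 fixed by 1)
β5 stroke→I3  (common-e at J1 fixed by 1)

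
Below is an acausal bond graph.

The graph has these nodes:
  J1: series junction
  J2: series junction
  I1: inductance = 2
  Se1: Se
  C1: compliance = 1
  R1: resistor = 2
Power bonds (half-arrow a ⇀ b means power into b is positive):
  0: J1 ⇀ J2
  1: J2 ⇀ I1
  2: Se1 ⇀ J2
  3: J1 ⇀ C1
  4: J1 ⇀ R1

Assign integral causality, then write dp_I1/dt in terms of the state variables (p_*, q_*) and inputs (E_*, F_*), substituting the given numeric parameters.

bond 2 →J2  (Se1 (Se) sets effort on bond)
bond 1 →I1  (prefer integral on I1)
bond 0 →J2  (common-f at J2 fixed by 1)
bond 3 →J1  (J1: bond 0 brought flow, rest push out)
bond 4 →J1  (J1: bond 0 brought flow, rest push out)

dp_I1/dt = E_Se1 - p_I1 - q_C1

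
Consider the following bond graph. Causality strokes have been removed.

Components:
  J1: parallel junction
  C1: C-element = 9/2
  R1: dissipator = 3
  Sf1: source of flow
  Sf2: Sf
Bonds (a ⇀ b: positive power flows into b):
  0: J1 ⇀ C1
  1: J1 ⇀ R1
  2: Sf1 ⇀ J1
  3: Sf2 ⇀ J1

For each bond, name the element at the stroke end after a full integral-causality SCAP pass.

b2 →Sf1  (source Sf1 imposes f)
b3 →Sf2  (Sf2: flow source, stroke at near end)
b0 →J1  (C1 integral (e out))
b1 →R1  (J1 effort already set via bond 0)

b0 stroke→J1
b1 stroke→R1
b2 stroke→Sf1
b3 stroke→Sf2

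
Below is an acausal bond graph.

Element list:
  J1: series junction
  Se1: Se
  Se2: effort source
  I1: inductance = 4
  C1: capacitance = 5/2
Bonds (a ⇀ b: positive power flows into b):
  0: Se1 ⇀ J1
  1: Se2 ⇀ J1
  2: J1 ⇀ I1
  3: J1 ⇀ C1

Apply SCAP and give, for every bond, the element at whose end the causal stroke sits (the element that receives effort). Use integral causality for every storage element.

bond 0 stroke at J1  (source Se1 imposes e)
bond 1 stroke at J1  (source Se2 imposes e)
bond 2 stroke at I1  (I1 outputs flow p/I1)
bond 3 stroke at J1  (J1: bond 2 brought flow, rest push out)

#0 stroke at J1
#1 stroke at J1
#2 stroke at I1
#3 stroke at J1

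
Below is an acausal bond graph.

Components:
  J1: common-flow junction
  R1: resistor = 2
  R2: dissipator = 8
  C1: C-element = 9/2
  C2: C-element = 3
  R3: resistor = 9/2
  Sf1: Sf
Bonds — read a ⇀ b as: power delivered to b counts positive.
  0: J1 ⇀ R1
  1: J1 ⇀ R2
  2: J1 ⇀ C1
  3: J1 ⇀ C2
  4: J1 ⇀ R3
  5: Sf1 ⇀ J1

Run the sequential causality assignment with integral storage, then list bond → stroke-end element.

β5 |Sf1  (Sf1: flow source, stroke at near end)
β0 |J1  (common-f at J1 fixed by 5)
β1 |J1  (common-f at J1 fixed by 5)
β2 |J1  (J1: bond 5 brought flow, rest push out)
β3 |J1  (J1 flow already set via bond 5)
β4 |J1  (1-jn J1 has f-setter on 5)

bond 0 →J1
bond 1 →J1
bond 2 →J1
bond 3 →J1
bond 4 →J1
bond 5 →Sf1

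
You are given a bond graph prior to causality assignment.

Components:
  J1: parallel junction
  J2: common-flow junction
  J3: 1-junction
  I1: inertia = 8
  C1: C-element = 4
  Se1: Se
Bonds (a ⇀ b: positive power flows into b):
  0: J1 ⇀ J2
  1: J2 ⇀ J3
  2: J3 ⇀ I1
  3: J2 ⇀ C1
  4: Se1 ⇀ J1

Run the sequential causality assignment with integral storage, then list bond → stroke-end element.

#0 →J2
#1 →J3
#2 →I1
#3 →J2
#4 →J1

bond 4 →J1  (source Se1 imposes e)
bond 0 →J2  (J1: bond 4 brought effort, rest push out)
bond 2 →I1  (I1 integral (f out))
bond 1 →J3  (J3 flow already set via bond 2)
bond 3 →J2  (common-f at J2 fixed by 1)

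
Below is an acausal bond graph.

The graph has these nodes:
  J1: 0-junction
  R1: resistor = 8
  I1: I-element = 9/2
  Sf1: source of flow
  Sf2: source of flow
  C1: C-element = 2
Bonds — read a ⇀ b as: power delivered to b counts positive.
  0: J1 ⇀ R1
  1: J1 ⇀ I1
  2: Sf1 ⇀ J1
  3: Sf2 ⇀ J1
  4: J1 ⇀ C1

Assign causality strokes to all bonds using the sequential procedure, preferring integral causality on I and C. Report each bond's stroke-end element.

bond 0 stroke→R1
bond 1 stroke→I1
bond 2 stroke→Sf1
bond 3 stroke→Sf2
bond 4 stroke→J1

β2 stroke→Sf1  (source Sf1 imposes f)
β3 stroke→Sf2  (source Sf2 imposes f)
β1 stroke→I1  (I1 integral (f out))
β4 stroke→J1  (prefer integral on C1)
β0 stroke→R1  (0-jn J1 has e-setter on 4)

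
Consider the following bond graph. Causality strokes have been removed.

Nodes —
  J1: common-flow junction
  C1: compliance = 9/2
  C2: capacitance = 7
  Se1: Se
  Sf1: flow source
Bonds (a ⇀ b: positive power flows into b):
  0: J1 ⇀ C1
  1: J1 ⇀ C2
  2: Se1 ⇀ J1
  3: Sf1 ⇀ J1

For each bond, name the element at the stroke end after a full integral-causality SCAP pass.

b0 →J1
b1 →J1
b2 →J1
b3 →Sf1

β2 stroke at J1  (source Se1 imposes e)
β3 stroke at Sf1  (Sf1 fixes flow; stroke at Sf1)
β0 stroke at J1  (J1 flow already set via bond 3)
β1 stroke at J1  (1-jn J1 has f-setter on 3)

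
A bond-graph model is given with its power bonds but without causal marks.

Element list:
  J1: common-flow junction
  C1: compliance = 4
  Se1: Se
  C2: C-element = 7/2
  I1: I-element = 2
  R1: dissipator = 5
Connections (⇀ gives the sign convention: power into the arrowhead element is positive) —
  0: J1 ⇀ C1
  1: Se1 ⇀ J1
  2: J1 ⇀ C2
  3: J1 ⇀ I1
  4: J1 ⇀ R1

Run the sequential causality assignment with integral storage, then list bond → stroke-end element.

b0 →J1
b1 →J1
b2 →J1
b3 →I1
b4 →J1

#1 →J1  (source Se1 imposes e)
#0 →J1  (C1 outputs effort q/C1)
#2 →J1  (prefer integral on C2)
#3 →I1  (prefer integral on I1)
#4 →J1  (1-jn J1 has f-setter on 3)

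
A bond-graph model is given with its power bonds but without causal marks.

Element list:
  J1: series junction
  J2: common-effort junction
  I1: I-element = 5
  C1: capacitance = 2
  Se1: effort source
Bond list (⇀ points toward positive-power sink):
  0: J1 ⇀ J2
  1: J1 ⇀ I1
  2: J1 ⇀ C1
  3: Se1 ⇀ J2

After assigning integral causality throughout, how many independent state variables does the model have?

2  (C1, I1 all integral)

β3 stroke→J2  (source Se1 imposes e)
β0 stroke→J1  (J2: bond 3 brought effort, rest push out)
β1 stroke→I1  (I1: I, integral causality)
β2 stroke→J1  (common-f at J1 fixed by 1)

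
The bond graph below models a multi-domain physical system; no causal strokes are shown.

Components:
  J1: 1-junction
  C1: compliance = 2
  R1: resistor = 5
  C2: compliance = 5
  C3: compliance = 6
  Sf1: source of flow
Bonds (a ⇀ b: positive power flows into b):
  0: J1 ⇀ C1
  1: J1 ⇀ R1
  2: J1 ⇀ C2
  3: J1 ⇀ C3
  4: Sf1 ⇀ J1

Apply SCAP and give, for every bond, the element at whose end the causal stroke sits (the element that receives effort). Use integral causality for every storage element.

bond 0 →J1
bond 1 →J1
bond 2 →J1
bond 3 →J1
bond 4 →Sf1

β4 stroke at Sf1  (Sf1: flow source, stroke at near end)
β0 stroke at J1  (J1: bond 4 brought flow, rest push out)
β1 stroke at J1  (J1: bond 4 brought flow, rest push out)
β2 stroke at J1  (1-jn J1 has f-setter on 4)
β3 stroke at J1  (J1 flow already set via bond 4)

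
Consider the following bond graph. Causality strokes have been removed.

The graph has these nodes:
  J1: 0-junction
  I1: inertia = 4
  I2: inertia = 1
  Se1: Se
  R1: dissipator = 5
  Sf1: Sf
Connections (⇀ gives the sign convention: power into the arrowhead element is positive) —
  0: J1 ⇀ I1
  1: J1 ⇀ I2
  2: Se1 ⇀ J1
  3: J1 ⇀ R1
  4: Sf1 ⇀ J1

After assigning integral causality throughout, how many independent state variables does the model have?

2  (I1, I2 all integral)

b2 stroke→J1  (Se1: effort source, stroke at far end)
b4 stroke→Sf1  (source Sf1 imposes f)
b0 stroke→I1  (0-jn J1 has e-setter on 2)
b1 stroke→I2  (0-jn J1 has e-setter on 2)
b3 stroke→R1  (common-e at J1 fixed by 2)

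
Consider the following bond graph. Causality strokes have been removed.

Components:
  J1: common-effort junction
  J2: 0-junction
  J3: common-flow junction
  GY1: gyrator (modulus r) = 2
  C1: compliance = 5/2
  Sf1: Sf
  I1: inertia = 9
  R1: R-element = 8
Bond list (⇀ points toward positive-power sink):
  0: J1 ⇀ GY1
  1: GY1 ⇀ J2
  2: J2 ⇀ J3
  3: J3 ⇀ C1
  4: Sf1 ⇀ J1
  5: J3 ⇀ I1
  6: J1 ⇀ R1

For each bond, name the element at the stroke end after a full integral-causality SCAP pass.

bond 0 stroke at J1
bond 1 stroke at J2
bond 2 stroke at J3
bond 3 stroke at J3
bond 4 stroke at Sf1
bond 5 stroke at I1
bond 6 stroke at R1

bond 4 stroke→Sf1  (Sf1 fixes flow; stroke at Sf1)
bond 3 stroke→J3  (C1 integral (e out))
bond 5 stroke→I1  (I1 integral (f out))
bond 2 stroke→J3  (1-jn J3 has f-setter on 5)
bond 1 stroke→J2  (J2: last free bond brings effort in)
bond 0 stroke→J1  (GY1 both-in/both-out from 1)
bond 6 stroke→R1  (common-e at J1 fixed by 0)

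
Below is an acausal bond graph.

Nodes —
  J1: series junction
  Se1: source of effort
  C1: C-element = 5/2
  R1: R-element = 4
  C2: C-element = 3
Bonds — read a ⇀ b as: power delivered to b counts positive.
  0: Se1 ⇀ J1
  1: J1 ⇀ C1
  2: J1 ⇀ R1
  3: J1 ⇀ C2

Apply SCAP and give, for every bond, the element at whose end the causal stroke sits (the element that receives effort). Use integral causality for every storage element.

b0 stroke at J1  (Se1: effort source, stroke at far end)
b1 stroke at J1  (C1: C, integral causality)
b3 stroke at J1  (C2: C, integral causality)
b2 stroke at R1  (J1: last free bond brings flow in)

#0 |J1
#1 |J1
#2 |R1
#3 |J1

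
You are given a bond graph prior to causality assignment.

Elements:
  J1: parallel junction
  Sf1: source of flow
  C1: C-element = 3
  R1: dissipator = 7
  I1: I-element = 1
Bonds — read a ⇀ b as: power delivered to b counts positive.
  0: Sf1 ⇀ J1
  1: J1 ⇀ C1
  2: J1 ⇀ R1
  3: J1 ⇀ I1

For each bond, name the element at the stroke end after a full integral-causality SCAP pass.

β0 →Sf1  (Sf1 (Sf) sets flow on bond)
β1 →J1  (C1 outputs effort q/C1)
β2 →R1  (common-e at J1 fixed by 1)
β3 →I1  (common-e at J1 fixed by 1)

b0 stroke at Sf1
b1 stroke at J1
b2 stroke at R1
b3 stroke at I1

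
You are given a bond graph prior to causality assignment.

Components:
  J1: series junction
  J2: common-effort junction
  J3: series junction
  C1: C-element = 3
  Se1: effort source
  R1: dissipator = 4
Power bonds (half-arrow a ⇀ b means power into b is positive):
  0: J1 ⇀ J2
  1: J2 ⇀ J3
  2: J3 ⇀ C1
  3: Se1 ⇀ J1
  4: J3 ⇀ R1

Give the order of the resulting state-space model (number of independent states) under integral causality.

1  (C1 all integral)

bond 3 |J1  (source Se1 imposes e)
bond 0 |J2  (only one flow-in slot at J1)
bond 1 |J3  (J2 effort already set via bond 0)
bond 2 |J3  (C1: C, integral causality)
bond 4 |R1  (only one flow-in slot at J3)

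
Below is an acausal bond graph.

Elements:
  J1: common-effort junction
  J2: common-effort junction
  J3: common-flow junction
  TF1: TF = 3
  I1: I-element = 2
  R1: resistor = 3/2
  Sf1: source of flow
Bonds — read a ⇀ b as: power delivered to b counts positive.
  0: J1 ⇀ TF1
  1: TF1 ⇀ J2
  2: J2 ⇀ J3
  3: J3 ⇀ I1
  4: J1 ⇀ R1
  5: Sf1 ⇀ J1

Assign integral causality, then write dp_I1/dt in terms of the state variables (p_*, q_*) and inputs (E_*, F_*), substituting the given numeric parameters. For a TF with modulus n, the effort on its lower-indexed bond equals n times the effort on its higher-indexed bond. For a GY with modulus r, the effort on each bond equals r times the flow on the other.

dp_I1/dt = F_Sf1/2 - p_I1/12

#5 |Sf1  (source Sf1 imposes f)
#3 |I1  (prefer integral on I1)
#2 |J3  (1-jn J3 has f-setter on 3)
#1 |J2  (only one effort-in slot at J2)
#0 |TF1  (TF TF1: opposite of bond 1)
#4 |J1  (only one effort-in slot at J1)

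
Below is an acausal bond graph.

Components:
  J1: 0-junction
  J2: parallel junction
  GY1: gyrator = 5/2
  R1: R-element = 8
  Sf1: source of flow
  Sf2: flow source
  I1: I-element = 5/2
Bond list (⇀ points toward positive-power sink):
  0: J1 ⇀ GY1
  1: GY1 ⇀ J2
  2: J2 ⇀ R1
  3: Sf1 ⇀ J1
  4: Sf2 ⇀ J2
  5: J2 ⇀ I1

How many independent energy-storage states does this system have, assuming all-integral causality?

#3 →Sf1  (Sf1 (Sf) sets flow on bond)
#4 →Sf2  (source Sf2 imposes f)
#0 →J1  (J1 needs exactly one e-in)
#1 →J2  (GY GY1: same side as bond 0)
#2 →R1  (0-jn J2 has e-setter on 1)
#5 →I1  (J2: bond 1 brought effort, rest push out)

1  (I1 all integral)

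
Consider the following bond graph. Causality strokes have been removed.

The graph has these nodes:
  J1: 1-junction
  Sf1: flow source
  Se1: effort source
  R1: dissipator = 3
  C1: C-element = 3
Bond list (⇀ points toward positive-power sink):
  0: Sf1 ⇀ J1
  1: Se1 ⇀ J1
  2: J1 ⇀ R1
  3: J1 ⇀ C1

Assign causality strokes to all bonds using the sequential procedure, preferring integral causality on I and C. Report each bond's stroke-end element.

#0 |Sf1
#1 |J1
#2 |J1
#3 |J1

β0 stroke at Sf1  (Sf1 (Sf) sets flow on bond)
β1 stroke at J1  (Se1: effort source, stroke at far end)
β2 stroke at J1  (1-jn J1 has f-setter on 0)
β3 stroke at J1  (J1: bond 0 brought flow, rest push out)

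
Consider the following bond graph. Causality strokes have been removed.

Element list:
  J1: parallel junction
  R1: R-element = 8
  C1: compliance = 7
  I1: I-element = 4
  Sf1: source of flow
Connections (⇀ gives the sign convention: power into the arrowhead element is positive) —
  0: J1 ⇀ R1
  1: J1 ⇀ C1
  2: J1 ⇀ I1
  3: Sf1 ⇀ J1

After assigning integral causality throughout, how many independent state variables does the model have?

β3 stroke at Sf1  (Sf1: flow source, stroke at near end)
β1 stroke at J1  (C1 integral (e out))
β0 stroke at R1  (0-jn J1 has e-setter on 1)
β2 stroke at I1  (J1 effort already set via bond 1)

2  (C1, I1 all integral)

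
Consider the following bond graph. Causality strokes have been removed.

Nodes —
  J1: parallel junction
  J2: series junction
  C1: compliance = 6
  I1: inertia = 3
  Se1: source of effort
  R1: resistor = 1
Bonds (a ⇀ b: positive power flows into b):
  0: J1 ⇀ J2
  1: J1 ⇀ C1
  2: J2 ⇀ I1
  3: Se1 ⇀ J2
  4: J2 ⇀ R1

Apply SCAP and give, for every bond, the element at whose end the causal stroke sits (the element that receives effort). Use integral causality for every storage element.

bond 0 stroke→J2
bond 1 stroke→J1
bond 2 stroke→I1
bond 3 stroke→J2
bond 4 stroke→J2

#3 →J2  (Se1: effort source, stroke at far end)
#1 →J1  (C1: C, integral causality)
#0 →J2  (0-jn J1 has e-setter on 1)
#2 →I1  (I1 integral (f out))
#4 →J2  (J2: bond 2 brought flow, rest push out)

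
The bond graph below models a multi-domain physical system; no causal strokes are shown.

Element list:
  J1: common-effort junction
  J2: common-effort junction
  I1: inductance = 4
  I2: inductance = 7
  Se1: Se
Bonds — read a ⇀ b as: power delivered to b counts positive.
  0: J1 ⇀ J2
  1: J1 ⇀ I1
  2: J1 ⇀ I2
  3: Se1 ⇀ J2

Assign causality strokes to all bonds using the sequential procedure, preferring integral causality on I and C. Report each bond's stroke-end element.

bond 0 stroke→J1
bond 1 stroke→I1
bond 2 stroke→I2
bond 3 stroke→J2

b3 stroke at J2  (Se1: effort source, stroke at far end)
b0 stroke at J1  (0-jn J2 has e-setter on 3)
b1 stroke at I1  (common-e at J1 fixed by 0)
b2 stroke at I2  (0-jn J1 has e-setter on 0)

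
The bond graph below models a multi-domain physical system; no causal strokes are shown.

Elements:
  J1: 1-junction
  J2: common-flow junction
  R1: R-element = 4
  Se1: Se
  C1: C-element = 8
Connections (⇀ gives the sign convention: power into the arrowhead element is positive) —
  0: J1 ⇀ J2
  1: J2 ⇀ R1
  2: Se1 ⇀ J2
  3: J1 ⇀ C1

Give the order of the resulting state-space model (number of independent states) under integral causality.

#2 →J2  (Se1 fixes effort; stroke away)
#3 →J1  (C1 outputs effort q/C1)
#0 →J2  (only one flow-in slot at J1)
#1 →R1  (closing 1-jn rule on J2)

1  (C1 all integral)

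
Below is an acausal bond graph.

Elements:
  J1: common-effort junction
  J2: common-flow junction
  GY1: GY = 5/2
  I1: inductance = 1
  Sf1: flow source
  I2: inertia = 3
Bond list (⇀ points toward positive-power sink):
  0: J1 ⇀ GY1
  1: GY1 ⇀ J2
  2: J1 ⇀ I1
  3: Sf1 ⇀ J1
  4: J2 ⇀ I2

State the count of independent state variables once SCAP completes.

2  (I1, I2 all integral)

bond 3 |Sf1  (Sf1 (Sf) sets flow on bond)
bond 2 |I1  (I1: I, integral causality)
bond 0 |J1  (J1: last free bond brings effort in)
bond 1 |J2  (GY GY1: same side as bond 0)
bond 4 |I2  (closing 1-jn rule on J2)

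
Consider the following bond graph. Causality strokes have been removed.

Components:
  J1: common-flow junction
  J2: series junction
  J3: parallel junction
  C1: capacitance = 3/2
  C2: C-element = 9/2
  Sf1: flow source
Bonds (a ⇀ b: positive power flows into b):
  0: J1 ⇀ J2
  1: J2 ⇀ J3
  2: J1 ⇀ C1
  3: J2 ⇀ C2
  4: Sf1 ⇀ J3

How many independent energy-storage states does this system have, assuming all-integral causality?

#4 |Sf1  (Sf1: flow source, stroke at near end)
#1 |J3  (J3 needs exactly one e-in)
#0 |J2  (J2: bond 1 brought flow, rest push out)
#3 |J2  (J2 flow already set via bond 1)
#2 |J1  (common-f at J1 fixed by 0)

2  (C1, C2 all integral)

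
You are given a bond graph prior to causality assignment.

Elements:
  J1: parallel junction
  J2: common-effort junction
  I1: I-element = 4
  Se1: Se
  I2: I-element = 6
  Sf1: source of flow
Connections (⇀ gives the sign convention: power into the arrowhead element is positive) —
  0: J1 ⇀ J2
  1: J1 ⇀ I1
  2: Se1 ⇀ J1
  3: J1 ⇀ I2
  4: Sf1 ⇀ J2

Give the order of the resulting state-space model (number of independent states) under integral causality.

#2 →J1  (Se1 fixes effort; stroke away)
#4 →Sf1  (Sf1 (Sf) sets flow on bond)
#0 →J2  (common-e at J1 fixed by 2)
#1 →I1  (0-jn J1 has e-setter on 2)
#3 →I2  (common-e at J1 fixed by 2)

2  (I1, I2 all integral)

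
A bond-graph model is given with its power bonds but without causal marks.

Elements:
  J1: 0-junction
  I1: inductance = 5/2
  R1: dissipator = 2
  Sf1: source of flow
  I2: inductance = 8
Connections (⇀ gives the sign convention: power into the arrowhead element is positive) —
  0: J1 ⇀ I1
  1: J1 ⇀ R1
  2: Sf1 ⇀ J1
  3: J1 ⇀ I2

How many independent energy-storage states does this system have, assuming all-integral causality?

2  (I1, I2 all integral)

b2 →Sf1  (Sf1 (Sf) sets flow on bond)
b0 →I1  (I1 outputs flow p/I1)
b3 →I2  (I2 integral (f out))
b1 →J1  (J1 needs exactly one e-in)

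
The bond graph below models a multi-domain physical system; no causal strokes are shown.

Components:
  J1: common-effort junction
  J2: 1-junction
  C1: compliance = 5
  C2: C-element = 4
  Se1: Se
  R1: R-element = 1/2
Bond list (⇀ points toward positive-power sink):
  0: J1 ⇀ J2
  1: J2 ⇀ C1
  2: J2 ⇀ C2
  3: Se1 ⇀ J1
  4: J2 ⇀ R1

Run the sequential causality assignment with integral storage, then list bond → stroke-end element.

#0 stroke at J2
#1 stroke at J2
#2 stroke at J2
#3 stroke at J1
#4 stroke at R1

β3 stroke at J1  (Se1 (Se) sets effort on bond)
β0 stroke at J2  (common-e at J1 fixed by 3)
β1 stroke at J2  (prefer integral on C1)
β2 stroke at J2  (C2: C, integral causality)
β4 stroke at R1  (J2: last free bond brings flow in)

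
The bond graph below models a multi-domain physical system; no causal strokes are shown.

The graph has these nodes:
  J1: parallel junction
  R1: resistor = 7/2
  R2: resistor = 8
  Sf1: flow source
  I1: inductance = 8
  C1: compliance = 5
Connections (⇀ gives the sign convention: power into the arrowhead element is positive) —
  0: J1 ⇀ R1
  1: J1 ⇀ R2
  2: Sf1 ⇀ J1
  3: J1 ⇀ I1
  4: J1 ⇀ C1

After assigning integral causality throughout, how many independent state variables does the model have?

2  (C1, I1 all integral)

#2 →Sf1  (Sf1 (Sf) sets flow on bond)
#3 →I1  (I1: I, integral causality)
#4 →J1  (C1: C, integral causality)
#0 →R1  (J1 effort already set via bond 4)
#1 →R2  (0-jn J1 has e-setter on 4)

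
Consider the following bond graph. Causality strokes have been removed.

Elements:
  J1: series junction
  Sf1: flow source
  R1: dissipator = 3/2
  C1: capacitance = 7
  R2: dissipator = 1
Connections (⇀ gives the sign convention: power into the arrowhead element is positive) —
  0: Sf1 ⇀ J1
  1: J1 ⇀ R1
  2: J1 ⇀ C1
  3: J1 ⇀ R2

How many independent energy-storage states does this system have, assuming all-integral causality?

β0 stroke→Sf1  (Sf1 fixes flow; stroke at Sf1)
β1 stroke→J1  (J1 flow already set via bond 0)
β2 stroke→J1  (common-f at J1 fixed by 0)
β3 stroke→J1  (1-jn J1 has f-setter on 0)

1  (C1 all integral)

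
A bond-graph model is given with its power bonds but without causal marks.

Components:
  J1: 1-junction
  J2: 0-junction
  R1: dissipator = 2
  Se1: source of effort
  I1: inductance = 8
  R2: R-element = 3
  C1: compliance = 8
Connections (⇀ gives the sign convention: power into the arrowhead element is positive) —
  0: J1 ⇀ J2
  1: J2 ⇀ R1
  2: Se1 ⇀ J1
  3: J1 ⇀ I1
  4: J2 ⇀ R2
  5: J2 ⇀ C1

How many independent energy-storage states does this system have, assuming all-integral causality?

2  (C1, I1 all integral)

β2 stroke→J1  (Se1 fixes effort; stroke away)
β3 stroke→I1  (I1 integral (f out))
β0 stroke→J1  (J1: bond 3 brought flow, rest push out)
β5 stroke→J2  (C1 outputs effort q/C1)
β1 stroke→R1  (common-e at J2 fixed by 5)
β4 stroke→R2  (J2 effort already set via bond 5)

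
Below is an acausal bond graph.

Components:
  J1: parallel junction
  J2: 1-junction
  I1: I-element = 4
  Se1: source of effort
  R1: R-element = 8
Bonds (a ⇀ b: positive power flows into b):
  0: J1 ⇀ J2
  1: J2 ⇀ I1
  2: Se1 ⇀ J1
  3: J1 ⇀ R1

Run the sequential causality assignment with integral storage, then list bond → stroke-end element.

#0 stroke at J2
#1 stroke at I1
#2 stroke at J1
#3 stroke at R1

b2 stroke at J1  (Se1 (Se) sets effort on bond)
b0 stroke at J2  (J1: bond 2 brought effort, rest push out)
b3 stroke at R1  (J1 effort already set via bond 2)
b1 stroke at I1  (J2 needs exactly one f-in)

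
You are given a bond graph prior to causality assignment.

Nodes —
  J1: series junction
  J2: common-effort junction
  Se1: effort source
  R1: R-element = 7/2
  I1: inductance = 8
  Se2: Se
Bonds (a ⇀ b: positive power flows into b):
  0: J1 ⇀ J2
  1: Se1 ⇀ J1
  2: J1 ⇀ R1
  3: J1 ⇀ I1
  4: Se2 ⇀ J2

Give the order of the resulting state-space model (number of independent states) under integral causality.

1  (I1 all integral)

β1 stroke→J1  (Se1 (Se) sets effort on bond)
β4 stroke→J2  (Se2: effort source, stroke at far end)
β0 stroke→J1  (0-jn J2 has e-setter on 4)
β3 stroke→I1  (I1: I, integral causality)
β2 stroke→J1  (J1 flow already set via bond 3)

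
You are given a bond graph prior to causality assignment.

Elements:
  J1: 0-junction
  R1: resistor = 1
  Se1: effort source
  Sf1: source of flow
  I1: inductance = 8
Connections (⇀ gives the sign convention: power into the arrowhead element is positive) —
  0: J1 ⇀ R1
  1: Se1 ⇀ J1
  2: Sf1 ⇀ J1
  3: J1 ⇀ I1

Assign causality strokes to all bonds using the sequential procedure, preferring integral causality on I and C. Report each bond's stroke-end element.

bond 0 stroke at R1
bond 1 stroke at J1
bond 2 stroke at Sf1
bond 3 stroke at I1

#1 stroke→J1  (Se1 fixes effort; stroke away)
#2 stroke→Sf1  (Sf1: flow source, stroke at near end)
#0 stroke→R1  (J1: bond 1 brought effort, rest push out)
#3 stroke→I1  (common-e at J1 fixed by 1)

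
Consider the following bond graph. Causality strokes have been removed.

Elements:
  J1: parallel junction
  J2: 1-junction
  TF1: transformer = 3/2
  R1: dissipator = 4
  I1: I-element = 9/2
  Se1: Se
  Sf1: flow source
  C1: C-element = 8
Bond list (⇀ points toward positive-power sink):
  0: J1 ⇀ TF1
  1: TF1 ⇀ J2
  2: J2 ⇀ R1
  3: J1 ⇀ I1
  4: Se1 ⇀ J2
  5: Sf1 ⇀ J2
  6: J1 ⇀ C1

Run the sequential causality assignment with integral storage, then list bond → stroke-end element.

β4 stroke→J2  (Se1: effort source, stroke at far end)
β5 stroke→Sf1  (source Sf1 imposes f)
β1 stroke→J2  (J2: bond 5 brought flow, rest push out)
β2 stroke→J2  (J2 flow already set via bond 5)
β0 stroke→TF1  (TF1: transformer flips bond 1)
β3 stroke→I1  (I1 outputs flow p/I1)
β6 stroke→J1  (only one effort-in slot at J1)

b0 stroke→TF1
b1 stroke→J2
b2 stroke→J2
b3 stroke→I1
b4 stroke→J2
b5 stroke→Sf1
b6 stroke→J1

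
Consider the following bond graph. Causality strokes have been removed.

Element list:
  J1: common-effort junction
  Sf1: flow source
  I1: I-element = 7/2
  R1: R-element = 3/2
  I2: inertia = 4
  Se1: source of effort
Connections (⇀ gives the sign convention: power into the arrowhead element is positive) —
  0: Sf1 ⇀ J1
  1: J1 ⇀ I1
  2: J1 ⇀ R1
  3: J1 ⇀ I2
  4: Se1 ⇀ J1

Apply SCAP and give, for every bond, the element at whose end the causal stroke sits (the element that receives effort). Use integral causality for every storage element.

bond 0 stroke→Sf1  (Sf1 (Sf) sets flow on bond)
bond 4 stroke→J1  (Se1 (Se) sets effort on bond)
bond 1 stroke→I1  (common-e at J1 fixed by 4)
bond 2 stroke→R1  (0-jn J1 has e-setter on 4)
bond 3 stroke→I2  (J1 effort already set via bond 4)

#0 |Sf1
#1 |I1
#2 |R1
#3 |I2
#4 |J1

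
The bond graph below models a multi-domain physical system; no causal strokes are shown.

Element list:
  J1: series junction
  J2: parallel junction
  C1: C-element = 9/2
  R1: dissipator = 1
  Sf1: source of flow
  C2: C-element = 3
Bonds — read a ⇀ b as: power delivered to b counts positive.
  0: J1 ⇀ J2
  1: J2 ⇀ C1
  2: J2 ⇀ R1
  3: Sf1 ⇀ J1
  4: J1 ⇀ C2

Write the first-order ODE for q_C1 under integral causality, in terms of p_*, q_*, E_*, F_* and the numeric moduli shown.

dq_C1/dt = F_Sf1 - 2*q_C1/9

#3 |Sf1  (source Sf1 imposes f)
#0 |J1  (1-jn J1 has f-setter on 3)
#4 |J1  (J1: bond 3 brought flow, rest push out)
#1 |J2  (prefer integral on C1)
#2 |R1  (common-e at J2 fixed by 1)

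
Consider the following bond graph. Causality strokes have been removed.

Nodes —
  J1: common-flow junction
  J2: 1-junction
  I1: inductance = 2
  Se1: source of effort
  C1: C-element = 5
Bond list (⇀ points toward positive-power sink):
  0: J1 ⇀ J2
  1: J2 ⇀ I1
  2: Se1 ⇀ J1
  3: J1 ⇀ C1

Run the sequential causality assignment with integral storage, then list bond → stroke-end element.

#0 stroke→J2
#1 stroke→I1
#2 stroke→J1
#3 stroke→J1

β2 stroke→J1  (Se1 (Se) sets effort on bond)
β1 stroke→I1  (prefer integral on I1)
β0 stroke→J2  (common-f at J2 fixed by 1)
β3 stroke→J1  (J1 flow already set via bond 0)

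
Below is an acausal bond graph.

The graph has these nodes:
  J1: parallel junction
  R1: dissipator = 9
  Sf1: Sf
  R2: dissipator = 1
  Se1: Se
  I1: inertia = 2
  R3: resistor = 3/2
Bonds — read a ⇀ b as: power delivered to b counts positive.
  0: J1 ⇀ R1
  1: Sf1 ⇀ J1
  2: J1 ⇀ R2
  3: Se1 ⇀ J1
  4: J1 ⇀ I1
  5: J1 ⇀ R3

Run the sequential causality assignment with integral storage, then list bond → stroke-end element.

b0 stroke at R1
b1 stroke at Sf1
b2 stroke at R2
b3 stroke at J1
b4 stroke at I1
b5 stroke at R3

β1 |Sf1  (Sf1 fixes flow; stroke at Sf1)
β3 |J1  (Se1 (Se) sets effort on bond)
β0 |R1  (0-jn J1 has e-setter on 3)
β2 |R2  (common-e at J1 fixed by 3)
β4 |I1  (common-e at J1 fixed by 3)
β5 |R3  (0-jn J1 has e-setter on 3)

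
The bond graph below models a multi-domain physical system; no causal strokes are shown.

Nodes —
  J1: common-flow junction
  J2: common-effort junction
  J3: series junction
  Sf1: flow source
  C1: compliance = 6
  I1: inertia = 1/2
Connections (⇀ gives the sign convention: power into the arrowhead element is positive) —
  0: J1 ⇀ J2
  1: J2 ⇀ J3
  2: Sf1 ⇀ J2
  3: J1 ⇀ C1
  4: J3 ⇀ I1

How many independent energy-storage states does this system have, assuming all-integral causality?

β2 stroke at Sf1  (source Sf1 imposes f)
β3 stroke at J1  (prefer integral on C1)
β0 stroke at J2  (J1: last free bond brings flow in)
β1 stroke at J3  (0-jn J2 has e-setter on 0)
β4 stroke at I1  (J3 needs exactly one f-in)

2  (C1, I1 all integral)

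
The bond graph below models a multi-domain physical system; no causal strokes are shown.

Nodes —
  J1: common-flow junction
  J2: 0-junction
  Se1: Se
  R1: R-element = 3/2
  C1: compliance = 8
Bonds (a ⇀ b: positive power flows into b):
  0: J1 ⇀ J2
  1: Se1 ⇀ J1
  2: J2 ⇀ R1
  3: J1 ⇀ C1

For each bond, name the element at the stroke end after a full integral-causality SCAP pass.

b1 stroke at J1  (Se1 fixes effort; stroke away)
b3 stroke at J1  (C1 integral (e out))
b0 stroke at J2  (J1: last free bond brings flow in)
b2 stroke at R1  (common-e at J2 fixed by 0)

bond 0 stroke→J2
bond 1 stroke→J1
bond 2 stroke→R1
bond 3 stroke→J1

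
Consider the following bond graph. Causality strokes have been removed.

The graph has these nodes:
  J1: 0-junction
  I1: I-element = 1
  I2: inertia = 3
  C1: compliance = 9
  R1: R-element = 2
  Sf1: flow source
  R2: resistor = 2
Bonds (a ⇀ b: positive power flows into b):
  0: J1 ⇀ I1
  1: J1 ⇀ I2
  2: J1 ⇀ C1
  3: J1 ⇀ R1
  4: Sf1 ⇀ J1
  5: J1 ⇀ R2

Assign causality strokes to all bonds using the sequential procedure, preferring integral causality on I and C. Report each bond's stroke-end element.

#0 stroke at I1
#1 stroke at I2
#2 stroke at J1
#3 stroke at R1
#4 stroke at Sf1
#5 stroke at R2

b4 →Sf1  (Sf1: flow source, stroke at near end)
b0 →I1  (I1 outputs flow p/I1)
b1 →I2  (I2: I, integral causality)
b2 →J1  (prefer integral on C1)
b3 →R1  (common-e at J1 fixed by 2)
b5 →R2  (common-e at J1 fixed by 2)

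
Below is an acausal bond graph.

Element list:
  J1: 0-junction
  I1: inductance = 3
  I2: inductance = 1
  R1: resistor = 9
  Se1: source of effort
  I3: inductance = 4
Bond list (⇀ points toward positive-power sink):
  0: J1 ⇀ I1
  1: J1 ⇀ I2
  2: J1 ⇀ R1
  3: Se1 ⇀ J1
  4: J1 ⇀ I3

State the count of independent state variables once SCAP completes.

3  (I1, I2, I3 all integral)

bond 3 |J1  (Se1 (Se) sets effort on bond)
bond 0 |I1  (common-e at J1 fixed by 3)
bond 1 |I2  (J1 effort already set via bond 3)
bond 2 |R1  (common-e at J1 fixed by 3)
bond 4 |I3  (J1 effort already set via bond 3)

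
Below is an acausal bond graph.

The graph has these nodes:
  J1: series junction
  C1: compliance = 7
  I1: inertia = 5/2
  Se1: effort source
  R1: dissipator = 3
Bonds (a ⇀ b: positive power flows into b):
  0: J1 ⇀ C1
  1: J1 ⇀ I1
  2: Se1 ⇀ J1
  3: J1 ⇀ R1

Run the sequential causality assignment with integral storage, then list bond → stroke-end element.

β0 stroke at J1
β1 stroke at I1
β2 stroke at J1
β3 stroke at J1

b2 stroke→J1  (Se1 (Se) sets effort on bond)
b0 stroke→J1  (prefer integral on C1)
b1 stroke→I1  (I1: I, integral causality)
b3 stroke→J1  (1-jn J1 has f-setter on 1)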